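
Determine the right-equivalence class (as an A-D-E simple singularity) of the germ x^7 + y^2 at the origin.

A_{6}

The Hessian of f at 0 has rank 1. Corank 1: A-series; mu = 6 gives A_6.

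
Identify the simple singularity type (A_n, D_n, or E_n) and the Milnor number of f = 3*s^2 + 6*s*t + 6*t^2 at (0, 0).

Type A1, Milnor number mu = 1.

The Hessian of f at 0 has rank 2. Corank 0: nondegenerate Morse point, so A_1.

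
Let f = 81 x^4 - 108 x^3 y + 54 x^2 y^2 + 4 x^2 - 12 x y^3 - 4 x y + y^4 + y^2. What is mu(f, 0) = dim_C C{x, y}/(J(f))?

The Hessian of f at 0 is [[8, -4], [-4, 2]] with rank 1, so corank 1. A Groebner basis of the Jacobian ideal J(f) in C{x,y} is {y^3, x - y/2}; counting standard monomials gives mu = 3. Corank 1: A-series; mu = 3 gives A_3.

3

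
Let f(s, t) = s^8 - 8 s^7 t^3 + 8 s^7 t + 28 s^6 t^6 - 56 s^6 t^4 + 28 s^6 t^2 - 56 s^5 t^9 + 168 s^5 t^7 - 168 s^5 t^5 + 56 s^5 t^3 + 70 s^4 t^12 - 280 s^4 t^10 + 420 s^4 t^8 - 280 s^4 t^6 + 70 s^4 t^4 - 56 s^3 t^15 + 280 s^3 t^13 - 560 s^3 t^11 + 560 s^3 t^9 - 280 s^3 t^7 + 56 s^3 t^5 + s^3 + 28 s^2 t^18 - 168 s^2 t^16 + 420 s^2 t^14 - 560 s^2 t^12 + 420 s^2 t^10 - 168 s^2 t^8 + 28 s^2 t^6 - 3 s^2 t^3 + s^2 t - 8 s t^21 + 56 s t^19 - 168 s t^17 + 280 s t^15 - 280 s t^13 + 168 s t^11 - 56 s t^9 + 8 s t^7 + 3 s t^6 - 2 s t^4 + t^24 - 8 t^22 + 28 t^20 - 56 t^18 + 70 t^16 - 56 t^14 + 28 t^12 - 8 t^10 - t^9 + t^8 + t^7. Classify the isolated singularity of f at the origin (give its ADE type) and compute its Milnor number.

Type D_{9}, Milnor number mu = 9.

The Hessian of f at 0 is [[0, 0], [0, 0]] with rank 0, so corank 2. A Groebner basis of the Jacobian ideal J(f) in C{s,t} is {s^2*t^2, -8*s^2*t - s^2 + s*t^3, 8*s^2*t - s*t + t^4, s^3}; counting standard monomials gives mu = 9. Corank 2; j^3 = s^2*(s + t) has shape L^2 M (L != M), so D-series; mu = 9 gives D_9.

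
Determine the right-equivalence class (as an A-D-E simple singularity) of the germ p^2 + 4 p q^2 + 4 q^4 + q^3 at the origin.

The Hessian of f at 0 is [[2, 0], [0, 0]] with rank 1, so corank 1. A Groebner basis of the Jacobian ideal J(f) in C{p,q} is {q^2, p}; counting standard monomials gives mu = 2. Corank 1: A-series; mu = 2 gives A_2.

A_2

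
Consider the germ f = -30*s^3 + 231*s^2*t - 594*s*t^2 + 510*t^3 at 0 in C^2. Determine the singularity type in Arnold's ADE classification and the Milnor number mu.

Type D_4, Milnor number mu = 4.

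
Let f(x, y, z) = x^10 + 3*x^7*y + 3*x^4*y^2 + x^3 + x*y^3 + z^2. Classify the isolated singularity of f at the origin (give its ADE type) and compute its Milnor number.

Type E_{7}, Milnor number mu = 7.

The Hessian of f at 0 has rank 1. Corank 2; j^3 = x^3 is a perfect cube, so E-series; the 4-jet and mu = 7 give E_7.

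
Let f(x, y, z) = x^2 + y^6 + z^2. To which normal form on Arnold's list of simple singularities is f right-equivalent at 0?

A_{5}

The Hessian of f at 0 has rank 2. Corank 1: A-series; mu = 5 gives A_5.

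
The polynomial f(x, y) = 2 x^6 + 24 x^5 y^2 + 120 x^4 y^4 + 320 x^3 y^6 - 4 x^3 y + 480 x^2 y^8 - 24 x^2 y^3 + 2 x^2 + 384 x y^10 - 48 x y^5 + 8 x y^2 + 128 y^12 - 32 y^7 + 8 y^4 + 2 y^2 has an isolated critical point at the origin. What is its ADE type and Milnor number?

The Hessian of f at 0 has rank 2. Corank 0: nondegenerate Morse point, so A_1.

Type A_1, Milnor number mu = 1.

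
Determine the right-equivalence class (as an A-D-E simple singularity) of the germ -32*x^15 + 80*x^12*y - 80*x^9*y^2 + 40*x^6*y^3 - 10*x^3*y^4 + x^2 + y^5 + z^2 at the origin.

The Hessian of f at 0 has rank 2. Corank 1: A-series; mu = 4 gives A_4.

A4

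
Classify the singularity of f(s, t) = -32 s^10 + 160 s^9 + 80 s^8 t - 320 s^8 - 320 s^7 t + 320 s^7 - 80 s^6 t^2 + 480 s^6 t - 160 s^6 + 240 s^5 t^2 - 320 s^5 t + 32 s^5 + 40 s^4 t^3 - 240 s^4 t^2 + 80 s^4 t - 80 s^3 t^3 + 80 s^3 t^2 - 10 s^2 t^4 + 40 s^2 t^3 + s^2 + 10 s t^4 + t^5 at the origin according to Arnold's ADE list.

The Hessian of f at 0 is [[2, 0], [0, 0]] with rank 1, so corank 1. A Groebner basis of the Jacobian ideal J(f) in C{s,t} is {t^4, s}; counting standard monomials gives mu = 4. Corank 1: A-series; mu = 4 gives A_4.

A_4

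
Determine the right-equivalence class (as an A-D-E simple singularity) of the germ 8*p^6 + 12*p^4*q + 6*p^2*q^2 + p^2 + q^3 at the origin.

A_{2}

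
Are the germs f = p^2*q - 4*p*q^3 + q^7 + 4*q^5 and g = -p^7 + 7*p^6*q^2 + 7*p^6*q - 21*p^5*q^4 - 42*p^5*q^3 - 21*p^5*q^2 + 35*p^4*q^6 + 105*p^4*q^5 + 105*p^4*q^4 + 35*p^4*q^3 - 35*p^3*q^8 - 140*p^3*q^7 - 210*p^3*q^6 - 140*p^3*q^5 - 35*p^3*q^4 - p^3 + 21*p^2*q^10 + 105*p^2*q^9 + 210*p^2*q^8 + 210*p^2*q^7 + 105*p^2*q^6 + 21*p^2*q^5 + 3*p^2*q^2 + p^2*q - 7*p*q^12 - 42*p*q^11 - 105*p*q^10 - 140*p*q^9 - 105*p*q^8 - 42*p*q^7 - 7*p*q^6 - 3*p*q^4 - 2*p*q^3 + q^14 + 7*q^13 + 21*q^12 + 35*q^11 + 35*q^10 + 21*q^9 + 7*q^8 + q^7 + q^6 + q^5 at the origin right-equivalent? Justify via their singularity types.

Yes.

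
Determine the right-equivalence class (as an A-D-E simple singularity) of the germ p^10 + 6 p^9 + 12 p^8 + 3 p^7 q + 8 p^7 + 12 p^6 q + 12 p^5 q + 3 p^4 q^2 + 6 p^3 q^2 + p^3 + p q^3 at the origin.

E_{7}

The Hessian of f at 0 has rank 0. Corank 2; j^3 = p^3 is a perfect cube, so E-series; the 4-jet and mu = 7 give E_7.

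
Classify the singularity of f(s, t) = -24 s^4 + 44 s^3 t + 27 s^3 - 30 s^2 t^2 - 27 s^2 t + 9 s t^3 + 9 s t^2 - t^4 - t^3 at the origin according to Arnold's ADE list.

E_{7}

The Hessian of f at 0 has rank 0. Corank 2; j^3 = (3*s - t)^3 is a perfect cube, so E-series; the 4-jet and mu = 7 give E_7.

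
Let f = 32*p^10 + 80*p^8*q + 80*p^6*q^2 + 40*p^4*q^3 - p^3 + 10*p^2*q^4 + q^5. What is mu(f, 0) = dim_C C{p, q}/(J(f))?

8

The Hessian of f at 0 is [[0, 0], [0, 0]] with rank 0, so corank 2. A Groebner basis of the Jacobian ideal J(f) in C{p,q} is {q^4, p^2}; counting standard monomials gives mu = 8. Corank 2; j^3 = -p^3 is a perfect cube, so E-series; the 5-jet and mu = 8 give E_8.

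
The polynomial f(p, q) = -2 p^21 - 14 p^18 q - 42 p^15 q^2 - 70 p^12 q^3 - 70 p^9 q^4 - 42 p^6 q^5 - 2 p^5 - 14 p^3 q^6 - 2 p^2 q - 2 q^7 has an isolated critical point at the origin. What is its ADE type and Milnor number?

The Hessian of f at 0 has rank 0. Corank 2; j^3 = -2*p^2*q has shape L^2 M (L != M), so D-series; mu = 8 gives D_8.

Type D_{8}, Milnor number mu = 8.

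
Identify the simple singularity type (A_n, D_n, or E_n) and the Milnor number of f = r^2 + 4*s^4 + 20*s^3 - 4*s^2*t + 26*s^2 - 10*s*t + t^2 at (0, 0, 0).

Type A_1, Milnor number mu = 1.

The Hessian of f at 0 has rank 3. Corank 0: nondegenerate Morse point, so A_1.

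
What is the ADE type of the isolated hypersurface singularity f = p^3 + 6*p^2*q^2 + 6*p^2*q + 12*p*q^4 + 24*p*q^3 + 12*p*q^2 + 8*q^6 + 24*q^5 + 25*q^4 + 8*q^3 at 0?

The Hessian of f at 0 has rank 0. Corank 2; j^3 = (p + 2*q)^3 is a perfect cube, so E-series; the 4-jet and mu = 6 give E_6.

E_{6}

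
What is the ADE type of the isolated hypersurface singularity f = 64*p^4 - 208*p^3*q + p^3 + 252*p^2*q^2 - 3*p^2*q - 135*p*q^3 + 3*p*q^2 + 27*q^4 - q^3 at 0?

The Hessian of f at 0 has rank 0. Corank 2; j^3 = (p - q)^3 is a perfect cube, so E-series; the 4-jet and mu = 7 give E_7.

E_{7}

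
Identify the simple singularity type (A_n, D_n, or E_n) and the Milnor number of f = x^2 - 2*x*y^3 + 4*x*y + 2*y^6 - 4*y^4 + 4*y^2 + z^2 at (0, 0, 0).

Type A_{5}, Milnor number mu = 5.

The Hessian of f at 0 has rank 2. Corank 1: A-series; mu = 5 gives A_5.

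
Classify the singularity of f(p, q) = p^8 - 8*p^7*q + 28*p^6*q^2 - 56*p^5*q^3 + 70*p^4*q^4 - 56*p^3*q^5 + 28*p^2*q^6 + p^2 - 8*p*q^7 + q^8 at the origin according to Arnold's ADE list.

The Hessian of f at 0 has rank 1. Corank 1: A-series; mu = 7 gives A_7.

A_{7}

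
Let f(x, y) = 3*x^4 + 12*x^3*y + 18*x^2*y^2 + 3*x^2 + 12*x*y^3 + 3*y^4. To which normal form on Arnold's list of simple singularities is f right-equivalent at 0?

A_{3}

The Hessian of f at 0 has rank 1. Corank 1: A-series; mu = 3 gives A_3.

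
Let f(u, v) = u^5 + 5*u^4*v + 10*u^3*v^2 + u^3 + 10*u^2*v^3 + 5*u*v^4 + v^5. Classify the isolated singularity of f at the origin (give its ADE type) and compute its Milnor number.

Type E8, Milnor number mu = 8.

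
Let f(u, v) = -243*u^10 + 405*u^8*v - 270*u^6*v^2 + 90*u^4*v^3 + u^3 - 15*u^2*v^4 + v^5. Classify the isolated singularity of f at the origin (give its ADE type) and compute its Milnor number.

The Hessian of f at 0 is [[0, 0], [0, 0]] with rank 0, so corank 2. A Groebner basis of the Jacobian ideal J(f) in C{u,v} is {v^4, u^2}; counting standard monomials gives mu = 8. Corank 2; j^3 = u^3 is a perfect cube, so E-series; the 5-jet and mu = 8 give E_8.

Type E_8, Milnor number mu = 8.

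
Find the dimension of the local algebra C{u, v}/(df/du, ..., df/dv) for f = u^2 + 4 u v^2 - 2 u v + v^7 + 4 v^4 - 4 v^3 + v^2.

6

The Hessian of f at 0 has rank 1. Corank 1: A-series; mu = 6 gives A_6.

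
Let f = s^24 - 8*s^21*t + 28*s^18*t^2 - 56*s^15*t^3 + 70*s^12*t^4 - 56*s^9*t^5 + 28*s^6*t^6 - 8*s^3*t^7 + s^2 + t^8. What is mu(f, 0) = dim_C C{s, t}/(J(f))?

7

The Hessian of f at 0 is [[2, 0], [0, 0]] with rank 1, so corank 1. A Groebner basis of the Jacobian ideal J(f) in C{s,t} is {t^7, s}; counting standard monomials gives mu = 7. Corank 1: A-series; mu = 7 gives A_7.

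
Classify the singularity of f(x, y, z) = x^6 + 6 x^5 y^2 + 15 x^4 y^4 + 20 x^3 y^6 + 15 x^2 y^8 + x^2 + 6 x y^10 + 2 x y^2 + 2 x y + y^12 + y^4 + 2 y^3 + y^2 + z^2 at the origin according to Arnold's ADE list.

A_5

The Hessian of f at 0 is [[2, 2, 0], [2, 2, 0], [0, 0, 2]] with rank 2, so corank 1. A Groebner basis of the Jacobian ideal J(f) in C{x,y,z} is {x^3 + 3*x^2 + 5*x*y - 2*x - 2*y, x^2*y - 2*x^2 - 3*x*y + x + y, x + y^2 + y, z}; counting standard monomials gives mu = 5. Corank 1: A-series; mu = 5 gives A_5.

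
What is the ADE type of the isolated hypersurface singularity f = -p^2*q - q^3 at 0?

D_{4}

The Hessian of f at 0 has rank 0. Corank 2; j^3 = -q*(p^2 + q^2) splits into three distinct lines over C (the quadratic factor has nonzero discriminant), so D_4.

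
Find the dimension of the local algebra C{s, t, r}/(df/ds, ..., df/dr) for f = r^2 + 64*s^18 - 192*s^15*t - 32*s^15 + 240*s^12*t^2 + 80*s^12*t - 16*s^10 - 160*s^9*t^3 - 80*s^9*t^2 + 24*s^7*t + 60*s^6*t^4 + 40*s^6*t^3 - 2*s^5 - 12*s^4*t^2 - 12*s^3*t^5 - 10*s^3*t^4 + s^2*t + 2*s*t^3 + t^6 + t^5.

The Hessian of f at 0 is [[0, 0, 0], [0, 0, 0], [0, 0, 2]] with rank 1, so corank 2. A Groebner basis of the Jacobian ideal J(f) in C{s,t,r} is {s^3, s^2*t + s^2/6 + s*t^2/6, s*t + t^3, r}; counting standard monomials gives mu = 7. Corank 2; j^3 = s^2*t has shape L^2 M (L != M), so D-series; mu = 7 gives D_7.

7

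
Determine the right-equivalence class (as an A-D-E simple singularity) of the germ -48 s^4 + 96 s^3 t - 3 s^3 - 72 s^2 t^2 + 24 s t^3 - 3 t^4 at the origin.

E_{6}

The Hessian of f at 0 is [[0, 0], [0, 0]] with rank 0, so corank 2. A Groebner basis of the Jacobian ideal J(f) in C{s,t} is {t^4, s*t^2 - t^3/6, s^2}; counting standard monomials gives mu = 6. Corank 2; j^3 = -3*s^3 is a perfect cube, so E-series; the 4-jet and mu = 6 give E_6.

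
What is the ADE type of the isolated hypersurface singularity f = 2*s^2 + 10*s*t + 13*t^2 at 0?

The Hessian of f at 0 has rank 2. Corank 0: nondegenerate Morse point, so A_1.

A_{1}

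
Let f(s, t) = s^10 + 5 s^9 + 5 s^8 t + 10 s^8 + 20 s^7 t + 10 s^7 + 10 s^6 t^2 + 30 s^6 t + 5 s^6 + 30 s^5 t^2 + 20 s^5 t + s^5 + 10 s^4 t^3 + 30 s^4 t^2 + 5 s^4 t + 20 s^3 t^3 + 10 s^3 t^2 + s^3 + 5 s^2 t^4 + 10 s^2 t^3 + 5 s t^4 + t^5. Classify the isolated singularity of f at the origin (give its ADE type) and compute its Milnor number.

Type E8, Milnor number mu = 8.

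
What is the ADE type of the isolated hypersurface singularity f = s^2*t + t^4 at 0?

D_{5}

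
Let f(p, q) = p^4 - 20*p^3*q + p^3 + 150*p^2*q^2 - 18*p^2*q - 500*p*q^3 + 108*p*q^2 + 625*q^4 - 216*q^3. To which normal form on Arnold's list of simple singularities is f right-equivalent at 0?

E_{6}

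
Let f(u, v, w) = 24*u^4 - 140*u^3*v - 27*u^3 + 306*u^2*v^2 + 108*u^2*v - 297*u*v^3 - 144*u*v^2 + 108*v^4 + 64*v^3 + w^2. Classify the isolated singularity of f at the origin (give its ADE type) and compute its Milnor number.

Type E_{7}, Milnor number mu = 7.

The Hessian of f at 0 is [[0, 0, 0], [0, 0, 0], [0, 0, 2]] with rank 1, so corank 2. A Groebner basis of the Jacobian ideal J(f) in C{u,v,w} is {19683*u^2/4 - 13122*u*v + v^4 + 27*v^3/4 + 8748*v^2, u^3 - 459*u^2 + 1224*u*v - 3*v^3 - 816*v^2, u^2*v - 891*u^2/4 + 594*u*v - 25*v^3/12 - 396*v^2, -81*u^2 + u*v^2 + 216*u*v - 13*v^3/9 - 144*v^2, w}; counting standard monomials gives mu = 7. Corank 2; j^3 = -(3*u - 4*v)^3 is a perfect cube, so E-series; the 4-jet and mu = 7 give E_7.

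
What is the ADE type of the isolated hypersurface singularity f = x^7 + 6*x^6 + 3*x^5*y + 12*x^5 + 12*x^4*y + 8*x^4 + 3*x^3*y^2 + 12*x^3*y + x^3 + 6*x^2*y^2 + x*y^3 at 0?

E_7

The Hessian of f at 0 is [[0, 0], [0, 0]] with rank 0, so corank 2. A Groebner basis of the Jacobian ideal J(f) in C{x,y} is {3*x^2/4 + y^4 + y^3/4, x^3, x^2*y - x^2/4 - y^3/12, x^2 + x*y^2 + y^3/3}; counting standard monomials gives mu = 7. Corank 2; j^3 = x^3 is a perfect cube, so E-series; the 4-jet and mu = 7 give E_7.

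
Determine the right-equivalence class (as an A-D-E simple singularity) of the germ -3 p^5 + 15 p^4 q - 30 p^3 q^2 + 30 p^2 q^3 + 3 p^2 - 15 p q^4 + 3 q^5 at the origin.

A_4

The Hessian of f at 0 has rank 1. Corank 1: A-series; mu = 4 gives A_4.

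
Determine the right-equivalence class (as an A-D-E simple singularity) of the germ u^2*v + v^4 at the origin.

D5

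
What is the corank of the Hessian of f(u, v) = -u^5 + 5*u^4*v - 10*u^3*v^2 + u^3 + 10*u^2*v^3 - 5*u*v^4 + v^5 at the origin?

Hessian at 0 has rank 0.

2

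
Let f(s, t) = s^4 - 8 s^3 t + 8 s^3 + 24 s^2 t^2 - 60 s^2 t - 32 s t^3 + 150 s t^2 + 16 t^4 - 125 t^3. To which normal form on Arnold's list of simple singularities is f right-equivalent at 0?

The Hessian of f at 0 is [[0, 0], [0, 0]] with rank 0, so corank 2. A Groebner basis of the Jacobian ideal J(f) in C{s,t} is {t^4, s*t^2 - 7*t^3/3, s^2 - 5*s*t + 25*t^2/4}; counting standard monomials gives mu = 6. Corank 2; j^3 = (2*s - 5*t)^3 is a perfect cube, so E-series; the 4-jet and mu = 6 give E_6.

E6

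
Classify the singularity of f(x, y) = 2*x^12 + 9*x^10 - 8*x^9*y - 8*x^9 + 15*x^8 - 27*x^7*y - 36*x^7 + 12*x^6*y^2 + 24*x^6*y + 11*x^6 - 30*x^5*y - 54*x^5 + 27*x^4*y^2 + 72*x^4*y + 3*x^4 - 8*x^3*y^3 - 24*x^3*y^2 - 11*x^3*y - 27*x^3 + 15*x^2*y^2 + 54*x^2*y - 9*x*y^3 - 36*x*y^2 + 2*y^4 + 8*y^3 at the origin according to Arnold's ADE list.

The Hessian of f at 0 is [[0, 0], [0, 0]] with rank 0, so corank 2. A Groebner basis of the Jacobian ideal J(f) in C{x,y} is {19683*x^2 - 26244*x*y + y^4 + 27*y^3 + 8748*y^2, x^3 - 270*x^2 + 360*x*y - 2*y^3/3 - 120*y^2, x^2*y - 243*x^2 + 324*x*y - 7*y^3/9 - 108*y^2, -162*x^2 + x*y^2 + 216*x*y - 8*y^3/9 - 72*y^2}; counting standard monomials gives mu = 7. Corank 2; j^3 = -(3*x - 2*y)^3 is a perfect cube, so E-series; the 4-jet and mu = 7 give E_7.

E_7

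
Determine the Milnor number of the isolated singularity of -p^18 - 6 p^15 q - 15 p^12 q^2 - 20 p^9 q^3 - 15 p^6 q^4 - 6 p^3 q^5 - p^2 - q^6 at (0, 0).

5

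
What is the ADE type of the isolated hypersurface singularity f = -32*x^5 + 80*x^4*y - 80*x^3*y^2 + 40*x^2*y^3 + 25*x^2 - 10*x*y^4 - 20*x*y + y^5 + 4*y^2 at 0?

The Hessian of f at 0 has rank 1. Corank 1: A-series; mu = 4 gives A_4.

A4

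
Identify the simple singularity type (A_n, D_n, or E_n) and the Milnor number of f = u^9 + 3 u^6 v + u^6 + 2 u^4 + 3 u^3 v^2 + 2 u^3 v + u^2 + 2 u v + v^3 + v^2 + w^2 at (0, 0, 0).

Type A2, Milnor number mu = 2.

The Hessian of f at 0 is [[2, 2, 0], [2, 2, 0], [0, 0, 2]] with rank 2, so corank 1. A Groebner basis of the Jacobian ideal J(f) in C{u,v,w} is {v^2, u + v, w}; counting standard monomials gives mu = 2. Corank 1: A-series; mu = 2 gives A_2.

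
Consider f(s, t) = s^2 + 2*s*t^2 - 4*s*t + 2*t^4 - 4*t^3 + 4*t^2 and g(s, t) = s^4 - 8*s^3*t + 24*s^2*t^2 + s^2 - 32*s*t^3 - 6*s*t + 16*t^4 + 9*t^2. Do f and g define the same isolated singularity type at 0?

Yes.

The Hessian of f at 0 is [[2, -4], [-4, 8]] with rank 1, so corank 1. A Groebner basis of the Jacobian ideal J(f) in C{s,t} is {s^2 + 4*s - 8*t, s*t + 2*s - 4*t, s + t^2 - 2*t}; counting standard monomials gives mu = 3. Corank 1: A-series; mu = 3 gives A_3. The Hessian of g at 0 is [[2, -6], [-6, 18]] with rank 1, so corank 1. A Groebner basis of the Jacobian ideal J(g) in C{s,t} is {t^3, s - 3*t}; counting standard monomials gives mu = 3. Corank 1: A-series; mu = 3 gives A_3. Both have type A_3, hence right-equivalent.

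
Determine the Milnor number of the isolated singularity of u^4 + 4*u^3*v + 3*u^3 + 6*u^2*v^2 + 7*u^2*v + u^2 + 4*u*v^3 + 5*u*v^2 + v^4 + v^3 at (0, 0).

The Hessian of f at 0 has rank 1. Corank 1: A-series; mu = 2 gives A_2.

2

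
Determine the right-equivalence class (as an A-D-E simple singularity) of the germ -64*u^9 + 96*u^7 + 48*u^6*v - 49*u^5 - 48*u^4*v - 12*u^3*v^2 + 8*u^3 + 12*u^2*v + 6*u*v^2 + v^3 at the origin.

E_{8}

The Hessian of f at 0 has rank 0. Corank 2; j^3 = (2*u + v)^3 is a perfect cube, so E-series; the 5-jet and mu = 8 give E_8.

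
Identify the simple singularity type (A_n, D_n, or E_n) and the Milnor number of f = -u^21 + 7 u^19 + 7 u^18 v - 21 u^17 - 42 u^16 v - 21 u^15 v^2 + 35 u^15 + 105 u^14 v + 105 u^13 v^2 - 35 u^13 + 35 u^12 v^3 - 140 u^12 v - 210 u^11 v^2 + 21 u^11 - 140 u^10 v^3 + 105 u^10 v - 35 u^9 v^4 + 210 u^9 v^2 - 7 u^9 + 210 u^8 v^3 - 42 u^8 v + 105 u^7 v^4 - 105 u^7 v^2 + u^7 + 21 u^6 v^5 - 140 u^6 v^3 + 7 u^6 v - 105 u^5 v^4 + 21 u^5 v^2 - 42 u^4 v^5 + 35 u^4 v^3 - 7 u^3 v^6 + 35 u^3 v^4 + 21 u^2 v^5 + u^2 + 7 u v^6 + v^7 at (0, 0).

Type A_{6}, Milnor number mu = 6.

The Hessian of f at 0 is [[2, 0], [0, 0]] with rank 1, so corank 1. A Groebner basis of the Jacobian ideal J(f) in C{u,v} is {v^6, u}; counting standard monomials gives mu = 6. Corank 1: A-series; mu = 6 gives A_6.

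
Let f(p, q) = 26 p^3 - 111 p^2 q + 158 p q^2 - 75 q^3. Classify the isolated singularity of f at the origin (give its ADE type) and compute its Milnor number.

Type D4, Milnor number mu = 4.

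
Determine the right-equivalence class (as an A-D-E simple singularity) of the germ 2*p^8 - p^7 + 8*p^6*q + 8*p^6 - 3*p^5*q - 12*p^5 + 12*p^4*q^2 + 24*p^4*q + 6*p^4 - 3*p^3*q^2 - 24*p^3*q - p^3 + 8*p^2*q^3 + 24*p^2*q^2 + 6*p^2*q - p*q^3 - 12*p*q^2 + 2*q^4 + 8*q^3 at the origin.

E_{7}

The Hessian of f at 0 is [[0, 0], [0, 0]] with rank 0, so corank 2. A Groebner basis of the Jacobian ideal J(f) in C{p,q} is {-3*p^2/164 + 3*p*q/41 + q^4 - q^3/164 - 3*q^2/41, p^3 - 141*p^2/82 + 282*p*q/41 - 703*q^3/82 - 282*q^2/41, p^2*q - 95*p^2/164 + 95*p*q/41 - 2063*q^3/492 - 95*q^2/41, -6*p^2/41 + p*q^2 + 24*p*q/41 - 84*q^3/41 - 24*q^2/41}; counting standard monomials gives mu = 7. Corank 2; j^3 = -(p - 2*q)^3 is a perfect cube, so E-series; the 4-jet and mu = 7 give E_7.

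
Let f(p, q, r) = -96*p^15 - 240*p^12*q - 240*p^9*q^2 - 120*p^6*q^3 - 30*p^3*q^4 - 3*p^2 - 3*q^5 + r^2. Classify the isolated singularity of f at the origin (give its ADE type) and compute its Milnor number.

The Hessian of f at 0 is [[-6, 0, 0], [0, 0, 0], [0, 0, 2]] with rank 2, so corank 1. A Groebner basis of the Jacobian ideal J(f) in C{p,q,r} is {q^4, p, r}; counting standard monomials gives mu = 4. Corank 1: A-series; mu = 4 gives A_4.

Type A_{4}, Milnor number mu = 4.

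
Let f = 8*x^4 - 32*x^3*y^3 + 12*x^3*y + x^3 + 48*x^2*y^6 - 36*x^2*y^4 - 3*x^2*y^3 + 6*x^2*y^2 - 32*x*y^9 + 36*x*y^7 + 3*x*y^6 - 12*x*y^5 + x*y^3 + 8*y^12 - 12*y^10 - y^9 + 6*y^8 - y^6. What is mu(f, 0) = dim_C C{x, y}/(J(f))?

The Hessian of f at 0 has rank 0. Corank 2; j^3 = x^3 is a perfect cube, so E-series; the 4-jet and mu = 7 give E_7.

7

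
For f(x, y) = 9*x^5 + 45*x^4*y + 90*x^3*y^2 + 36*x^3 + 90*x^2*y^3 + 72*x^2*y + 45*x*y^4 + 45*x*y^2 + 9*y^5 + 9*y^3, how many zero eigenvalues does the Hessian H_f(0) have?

2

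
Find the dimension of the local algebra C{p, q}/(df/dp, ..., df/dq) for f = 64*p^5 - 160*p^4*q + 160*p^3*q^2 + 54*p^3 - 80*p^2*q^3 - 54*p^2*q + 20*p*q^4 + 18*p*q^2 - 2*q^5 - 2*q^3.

8

The Hessian of f at 0 has rank 0. Corank 2; j^3 = 2*(3*p - q)^3 is a perfect cube, so E-series; the 5-jet and mu = 8 give E_8.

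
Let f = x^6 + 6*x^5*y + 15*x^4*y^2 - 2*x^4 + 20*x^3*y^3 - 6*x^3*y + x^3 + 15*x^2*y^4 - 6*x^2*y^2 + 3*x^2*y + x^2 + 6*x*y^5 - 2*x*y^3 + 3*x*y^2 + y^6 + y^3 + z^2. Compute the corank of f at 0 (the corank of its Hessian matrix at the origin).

1

The Hessian at 0 is [[2, 0, 0], [0, 0, 0], [0, 0, 2]] of rank 2; hence corank 1.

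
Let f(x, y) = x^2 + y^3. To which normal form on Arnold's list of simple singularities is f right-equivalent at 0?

The Hessian of f at 0 has rank 1. Corank 1: A-series; mu = 2 gives A_2.

A_2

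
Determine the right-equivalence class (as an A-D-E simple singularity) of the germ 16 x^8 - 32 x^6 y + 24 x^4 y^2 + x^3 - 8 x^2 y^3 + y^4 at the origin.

E_6

The Hessian of f at 0 has rank 0. Corank 2; j^3 = x^3 is a perfect cube, so E-series; the 4-jet and mu = 6 give E_6.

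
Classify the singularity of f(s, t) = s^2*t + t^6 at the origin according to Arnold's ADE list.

D_{7}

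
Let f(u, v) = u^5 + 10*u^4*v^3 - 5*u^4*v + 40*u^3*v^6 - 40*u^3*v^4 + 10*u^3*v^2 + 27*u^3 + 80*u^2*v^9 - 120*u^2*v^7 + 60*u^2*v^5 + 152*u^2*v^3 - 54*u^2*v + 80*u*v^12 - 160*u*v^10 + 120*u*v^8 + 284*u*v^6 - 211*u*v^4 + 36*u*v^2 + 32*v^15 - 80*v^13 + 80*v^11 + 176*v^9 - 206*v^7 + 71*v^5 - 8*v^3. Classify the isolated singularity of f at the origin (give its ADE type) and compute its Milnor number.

The Hessian of f at 0 is [[0, 0], [0, 0]] with rank 0, so corank 2. A Groebner basis of the Jacobian ideal J(f) in C{u,v} is {9*u^2/4 + u*v^3 - 3*u*v + v^2, 3*u^2 - 4*u*v + v^4 + 4*v^2/3, u^3 - 4*u*v^2/3 + 16*v^3/27, u^2*v - 4*u*v^2/3 + 4*v^3/9}; counting standard monomials gives mu = 8. Corank 2; j^3 = (3*u - 2*v)^3 is a perfect cube, so E-series; the 5-jet and mu = 8 give E_8.

Type E_8, Milnor number mu = 8.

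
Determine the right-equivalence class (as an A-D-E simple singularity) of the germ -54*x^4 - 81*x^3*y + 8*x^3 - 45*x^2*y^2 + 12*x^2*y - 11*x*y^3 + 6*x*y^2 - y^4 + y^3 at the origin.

The Hessian of f at 0 has rank 0. Corank 2; j^3 = (2*x + y)^3 is a perfect cube, so E-series; the 4-jet and mu = 7 give E_7.

E_7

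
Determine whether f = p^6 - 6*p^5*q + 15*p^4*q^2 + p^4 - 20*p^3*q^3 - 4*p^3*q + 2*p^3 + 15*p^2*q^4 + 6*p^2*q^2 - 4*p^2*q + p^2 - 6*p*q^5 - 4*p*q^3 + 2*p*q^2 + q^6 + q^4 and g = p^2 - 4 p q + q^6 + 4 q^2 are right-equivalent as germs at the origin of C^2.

Yes.

The Hessian of f at 0 is [[2, 0], [0, 0]] with rank 1, so corank 1. A Groebner basis of the Jacobian ideal J(f) in C{p,q} is {p*q^2 + 2*p*q - p - q^2, 5*p*q - 2*p + q^3 - 2*q^2, p^2 - 2*p*q + p + q^2}; counting standard monomials gives mu = 5. Corank 1: A-series; mu = 5 gives A_5. The Hessian of g at 0 is [[2, -4], [-4, 8]] with rank 1, so corank 1. A Groebner basis of the Jacobian ideal J(g) in C{p,q} is {q^5, p - 2*q}; counting standard monomials gives mu = 5. Corank 1: A-series; mu = 5 gives A_5. Both have type A_5, hence right-equivalent.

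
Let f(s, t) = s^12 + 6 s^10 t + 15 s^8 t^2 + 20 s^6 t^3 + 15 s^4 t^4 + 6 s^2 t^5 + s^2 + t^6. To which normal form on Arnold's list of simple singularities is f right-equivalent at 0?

A_5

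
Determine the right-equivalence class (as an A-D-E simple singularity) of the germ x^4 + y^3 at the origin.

E_6

The Hessian of f at 0 is [[0, 0], [0, 0]] with rank 0, so corank 2. A Groebner basis of the Jacobian ideal J(f) in C{x,y} is {x^3, y^2}; counting standard monomials gives mu = 6. Corank 2; j^3 = y^3 is a perfect cube, so E-series; the 4-jet and mu = 6 give E_6.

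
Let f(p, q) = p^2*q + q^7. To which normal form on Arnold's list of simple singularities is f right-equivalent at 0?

The Hessian of f at 0 is [[0, 0], [0, 0]] with rank 0, so corank 2. A Groebner basis of the Jacobian ideal J(f) in C{p,q} is {p^2/7 + q^6, p^3, p*q}; counting standard monomials gives mu = 8. Corank 2; j^3 = p^2*q has shape L^2 M (L != M), so D-series; mu = 8 gives D_8.

D_{8}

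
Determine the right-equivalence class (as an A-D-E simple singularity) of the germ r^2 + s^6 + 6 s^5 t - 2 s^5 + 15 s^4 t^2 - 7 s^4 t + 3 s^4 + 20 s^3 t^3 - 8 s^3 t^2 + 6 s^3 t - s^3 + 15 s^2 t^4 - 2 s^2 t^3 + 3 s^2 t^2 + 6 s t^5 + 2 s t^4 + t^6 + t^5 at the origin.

The Hessian of f at 0 has rank 1. Corank 2; j^3 = -s^3 is a perfect cube, so E-series; the 5-jet and mu = 8 give E_8.

E_8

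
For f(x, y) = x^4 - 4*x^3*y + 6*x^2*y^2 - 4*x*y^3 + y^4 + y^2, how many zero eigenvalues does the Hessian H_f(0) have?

1

The Hessian at 0 is [[0, 0], [0, 2]] of rank 1; hence corank 1.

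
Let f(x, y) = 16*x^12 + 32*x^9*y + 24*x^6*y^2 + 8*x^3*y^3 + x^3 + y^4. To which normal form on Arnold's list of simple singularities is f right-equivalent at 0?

E_{6}

The Hessian of f at 0 has rank 0. Corank 2; j^3 = x^3 is a perfect cube, so E-series; the 4-jet and mu = 6 give E_6.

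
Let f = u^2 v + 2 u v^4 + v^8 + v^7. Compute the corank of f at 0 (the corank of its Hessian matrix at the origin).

2

Hessian at 0 has rank 0.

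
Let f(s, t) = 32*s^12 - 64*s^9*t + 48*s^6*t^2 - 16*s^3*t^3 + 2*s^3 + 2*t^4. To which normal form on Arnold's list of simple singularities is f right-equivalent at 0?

E6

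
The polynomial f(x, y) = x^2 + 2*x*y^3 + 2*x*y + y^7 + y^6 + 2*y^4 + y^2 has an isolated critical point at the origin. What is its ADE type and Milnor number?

Type A_6, Milnor number mu = 6.

The Hessian of f at 0 has rank 1. Corank 1: A-series; mu = 6 gives A_6.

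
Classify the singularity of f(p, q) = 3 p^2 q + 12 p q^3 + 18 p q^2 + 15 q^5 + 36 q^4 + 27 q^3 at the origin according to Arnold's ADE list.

D6

The Hessian of f at 0 has rank 0. Corank 2; j^3 = 3*q*(p + 3*q)^2 has shape L^2 M (L != M), so D-series; mu = 6 gives D_6.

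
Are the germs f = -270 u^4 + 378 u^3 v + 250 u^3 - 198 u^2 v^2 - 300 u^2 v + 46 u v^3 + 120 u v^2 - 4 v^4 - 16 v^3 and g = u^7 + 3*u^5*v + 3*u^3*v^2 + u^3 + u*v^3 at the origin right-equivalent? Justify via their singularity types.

Yes.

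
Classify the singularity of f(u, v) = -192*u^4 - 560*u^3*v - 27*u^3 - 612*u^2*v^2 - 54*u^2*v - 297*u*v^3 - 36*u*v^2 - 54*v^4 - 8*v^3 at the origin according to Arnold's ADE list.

The Hessian of f at 0 has rank 0. Corank 2; j^3 = -(3*u + 2*v)^3 is a perfect cube, so E-series; the 4-jet and mu = 7 give E_7.

E_7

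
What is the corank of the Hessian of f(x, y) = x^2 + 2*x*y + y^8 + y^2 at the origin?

1

The Hessian at 0 is [[2, 2], [2, 2]] of rank 1; hence corank 1.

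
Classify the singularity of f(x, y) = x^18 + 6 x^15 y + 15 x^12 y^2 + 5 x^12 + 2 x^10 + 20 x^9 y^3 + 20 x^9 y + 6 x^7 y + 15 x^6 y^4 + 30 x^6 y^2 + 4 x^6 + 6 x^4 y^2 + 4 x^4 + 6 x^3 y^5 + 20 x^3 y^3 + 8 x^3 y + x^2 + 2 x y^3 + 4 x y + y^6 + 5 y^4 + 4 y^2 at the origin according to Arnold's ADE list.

A3

The Hessian of f at 0 has rank 1. Corank 1: A-series; mu = 3 gives A_3.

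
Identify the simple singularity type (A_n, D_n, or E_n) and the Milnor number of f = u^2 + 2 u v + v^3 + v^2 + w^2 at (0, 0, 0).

The Hessian of f at 0 has rank 2. Corank 1: A-series; mu = 2 gives A_2.

Type A2, Milnor number mu = 2.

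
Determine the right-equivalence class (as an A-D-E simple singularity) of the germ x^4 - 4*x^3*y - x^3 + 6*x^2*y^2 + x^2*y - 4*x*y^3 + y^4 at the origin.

The Hessian of f at 0 has rank 0. Corank 2; j^3 = -x^2*(x - y) has shape L^2 M (L != M), so D-series; mu = 5 gives D_5.

D5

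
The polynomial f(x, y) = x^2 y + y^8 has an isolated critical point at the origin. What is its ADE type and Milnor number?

The Hessian of f at 0 has rank 0. Corank 2; j^3 = x^2*y has shape L^2 M (L != M), so D-series; mu = 9 gives D_9.

Type D_{9}, Milnor number mu = 9.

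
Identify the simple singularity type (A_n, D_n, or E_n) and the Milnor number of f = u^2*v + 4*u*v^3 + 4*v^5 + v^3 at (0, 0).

Type D4, Milnor number mu = 4.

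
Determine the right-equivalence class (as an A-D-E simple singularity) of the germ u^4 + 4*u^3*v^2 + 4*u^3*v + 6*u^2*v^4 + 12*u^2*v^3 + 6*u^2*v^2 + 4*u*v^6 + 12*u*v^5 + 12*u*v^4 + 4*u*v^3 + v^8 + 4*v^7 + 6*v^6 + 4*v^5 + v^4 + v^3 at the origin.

E_6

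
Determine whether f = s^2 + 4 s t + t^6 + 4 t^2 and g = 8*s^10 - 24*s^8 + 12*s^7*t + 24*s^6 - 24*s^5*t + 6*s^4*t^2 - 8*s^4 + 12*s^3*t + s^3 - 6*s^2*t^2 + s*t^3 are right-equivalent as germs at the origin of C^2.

No.

The Hessian of f at 0 has rank 1. Corank 1: A-series; mu = 5 gives A_5. The Hessian of g at 0 has rank 0. Corank 2; j^3 = s^3 is a perfect cube, so E-series; the 4-jet and mu = 7 give E_7. f is A_5 but g is E_7, hence not right-equivalent.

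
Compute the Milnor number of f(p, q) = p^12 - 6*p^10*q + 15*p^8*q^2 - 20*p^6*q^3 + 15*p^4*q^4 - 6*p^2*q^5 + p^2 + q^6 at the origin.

The Hessian of f at 0 is [[2, 0], [0, 0]] with rank 1, so corank 1. A Groebner basis of the Jacobian ideal J(f) in C{p,q} is {q^5, p}; counting standard monomials gives mu = 5. Corank 1: A-series; mu = 5 gives A_5.

5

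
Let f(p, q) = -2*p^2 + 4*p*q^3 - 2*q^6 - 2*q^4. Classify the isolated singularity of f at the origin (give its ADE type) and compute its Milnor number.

Type A_{3}, Milnor number mu = 3.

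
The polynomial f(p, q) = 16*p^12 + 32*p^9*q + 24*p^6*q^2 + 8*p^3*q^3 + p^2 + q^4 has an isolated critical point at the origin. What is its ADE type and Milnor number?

Type A_{3}, Milnor number mu = 3.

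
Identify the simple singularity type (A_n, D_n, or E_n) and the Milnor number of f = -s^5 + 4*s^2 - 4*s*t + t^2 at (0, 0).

The Hessian of f at 0 has rank 1. Corank 1: A-series; mu = 4 gives A_4.

Type A_{4}, Milnor number mu = 4.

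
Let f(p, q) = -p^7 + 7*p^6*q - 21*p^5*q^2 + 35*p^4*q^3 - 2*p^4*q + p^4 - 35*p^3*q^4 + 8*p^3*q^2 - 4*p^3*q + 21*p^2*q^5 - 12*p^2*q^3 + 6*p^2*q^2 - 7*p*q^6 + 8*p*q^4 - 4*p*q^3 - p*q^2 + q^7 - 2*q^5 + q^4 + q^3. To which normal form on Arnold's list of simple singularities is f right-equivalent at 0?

The Hessian of f at 0 has rank 0. Corank 2; j^3 = -q^2*(p - q) has shape L^2 M (L != M), so D-series; mu = 5 gives D_5.

D5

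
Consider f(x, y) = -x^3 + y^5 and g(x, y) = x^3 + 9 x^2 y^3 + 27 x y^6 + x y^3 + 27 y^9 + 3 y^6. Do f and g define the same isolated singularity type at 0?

No.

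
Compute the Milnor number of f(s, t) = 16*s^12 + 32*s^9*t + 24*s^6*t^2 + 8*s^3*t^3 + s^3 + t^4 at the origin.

The Hessian of f at 0 is [[0, 0], [0, 0]] with rank 0, so corank 2. A Groebner basis of the Jacobian ideal J(f) in C{s,t} is {t^3, s^2}; counting standard monomials gives mu = 6. Corank 2; j^3 = s^3 is a perfect cube, so E-series; the 4-jet and mu = 6 give E_6.

6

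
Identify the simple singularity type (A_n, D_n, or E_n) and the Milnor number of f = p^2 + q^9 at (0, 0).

Type A8, Milnor number mu = 8.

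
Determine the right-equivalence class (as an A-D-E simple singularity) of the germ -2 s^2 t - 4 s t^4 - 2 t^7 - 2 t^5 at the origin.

D6

The Hessian of f at 0 has rank 0. Corank 2; j^3 = -2*s^2*t has shape L^2 M (L != M), so D-series; mu = 6 gives D_6.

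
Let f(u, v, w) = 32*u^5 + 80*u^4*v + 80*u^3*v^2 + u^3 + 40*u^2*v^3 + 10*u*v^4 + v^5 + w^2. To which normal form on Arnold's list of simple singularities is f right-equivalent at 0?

The Hessian of f at 0 has rank 1. Corank 2; j^3 = u^3 is a perfect cube, so E-series; the 5-jet and mu = 8 give E_8.

E8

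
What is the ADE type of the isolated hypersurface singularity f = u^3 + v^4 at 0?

The Hessian of f at 0 has rank 0. Corank 2; j^3 = u^3 is a perfect cube, so E-series; the 4-jet and mu = 6 give E_6.

E6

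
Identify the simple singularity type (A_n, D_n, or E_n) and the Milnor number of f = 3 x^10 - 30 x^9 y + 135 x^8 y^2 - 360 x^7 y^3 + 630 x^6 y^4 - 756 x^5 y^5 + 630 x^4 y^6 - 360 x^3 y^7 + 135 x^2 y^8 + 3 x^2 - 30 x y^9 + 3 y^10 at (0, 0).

Type A_9, Milnor number mu = 9.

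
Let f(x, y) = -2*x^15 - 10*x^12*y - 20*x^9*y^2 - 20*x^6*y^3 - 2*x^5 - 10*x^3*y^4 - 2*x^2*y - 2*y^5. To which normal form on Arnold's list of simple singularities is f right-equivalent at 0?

D_{6}

The Hessian of f at 0 is [[0, 0], [0, 0]] with rank 0, so corank 2. A Groebner basis of the Jacobian ideal J(f) in C{x,y} is {x^2/5 + y^4, x^3, x*y}; counting standard monomials gives mu = 6. Corank 2; j^3 = -2*x^2*y has shape L^2 M (L != M), so D-series; mu = 6 gives D_6.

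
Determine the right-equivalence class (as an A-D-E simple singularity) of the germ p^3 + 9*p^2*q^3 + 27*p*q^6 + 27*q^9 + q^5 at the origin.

E_8

The Hessian of f at 0 has rank 0. Corank 2; j^3 = p^3 is a perfect cube, so E-series; the 5-jet and mu = 8 give E_8.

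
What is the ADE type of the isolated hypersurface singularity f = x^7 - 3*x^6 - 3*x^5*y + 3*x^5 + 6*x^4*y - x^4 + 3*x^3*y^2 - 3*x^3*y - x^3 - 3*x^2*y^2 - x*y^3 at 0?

E7

The Hessian of f at 0 has rank 0. Corank 2; j^3 = -x^3 is a perfect cube, so E-series; the 4-jet and mu = 7 give E_7.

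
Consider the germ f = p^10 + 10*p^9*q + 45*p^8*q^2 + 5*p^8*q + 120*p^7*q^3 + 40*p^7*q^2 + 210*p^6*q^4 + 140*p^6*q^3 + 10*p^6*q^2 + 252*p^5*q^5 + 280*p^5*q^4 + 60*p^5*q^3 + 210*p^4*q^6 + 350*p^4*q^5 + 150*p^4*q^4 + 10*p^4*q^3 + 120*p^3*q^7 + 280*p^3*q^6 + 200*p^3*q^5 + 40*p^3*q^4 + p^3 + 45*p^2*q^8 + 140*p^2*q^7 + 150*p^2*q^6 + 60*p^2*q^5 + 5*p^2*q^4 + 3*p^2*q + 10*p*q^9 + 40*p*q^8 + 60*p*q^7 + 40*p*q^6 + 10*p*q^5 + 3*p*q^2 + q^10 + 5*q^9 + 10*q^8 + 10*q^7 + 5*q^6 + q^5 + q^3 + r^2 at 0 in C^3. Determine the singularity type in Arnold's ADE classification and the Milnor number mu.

Type E8, Milnor number mu = 8.

The Hessian of f at 0 is [[0, 0, 0], [0, 0, 0], [0, 0, 2]] with rank 1, so corank 2. A Groebner basis of the Jacobian ideal J(f) in C{p,q,r} is {q^4, p^2 + 2*p*q + q^2, r}; counting standard monomials gives mu = 8. Corank 2; j^3 = (p + q)^3 is a perfect cube, so E-series; the 5-jet and mu = 8 give E_8.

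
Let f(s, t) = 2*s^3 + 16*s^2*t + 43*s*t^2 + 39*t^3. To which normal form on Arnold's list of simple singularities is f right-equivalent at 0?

D4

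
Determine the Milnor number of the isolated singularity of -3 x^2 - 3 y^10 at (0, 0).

The Hessian of f at 0 is [[-6, 0], [0, 0]] with rank 1, so corank 1. A Groebner basis of the Jacobian ideal J(f) in C{x,y} is {y^9, x}; counting standard monomials gives mu = 9. Corank 1: A-series; mu = 9 gives A_9.

9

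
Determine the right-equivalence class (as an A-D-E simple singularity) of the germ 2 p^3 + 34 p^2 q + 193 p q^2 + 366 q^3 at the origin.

The Hessian of f at 0 is [[0, 0], [0, 0]] with rank 0, so corank 2. A Groebner basis of the Jacobian ideal J(f) in C{p,q} is {q^3, p^2 - 83*q^2/2, p*q + 13*q^2/2}; counting standard monomials gives mu = 4. Corank 2; j^3 = (p + 6*q)*(2*p^2 + 22*p*q + 61*q^2) splits into three distinct lines over C (the quadratic factor has nonzero discriminant), so D_4.

D4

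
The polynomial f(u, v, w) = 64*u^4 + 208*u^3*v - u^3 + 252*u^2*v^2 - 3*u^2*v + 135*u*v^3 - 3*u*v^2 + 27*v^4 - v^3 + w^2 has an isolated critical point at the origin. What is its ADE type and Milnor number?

Type E_7, Milnor number mu = 7.

The Hessian of f at 0 has rank 1. Corank 2; j^3 = -(u + v)^3 is a perfect cube, so E-series; the 4-jet and mu = 7 give E_7.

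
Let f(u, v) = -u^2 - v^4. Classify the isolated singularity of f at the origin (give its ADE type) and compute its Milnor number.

Type A_3, Milnor number mu = 3.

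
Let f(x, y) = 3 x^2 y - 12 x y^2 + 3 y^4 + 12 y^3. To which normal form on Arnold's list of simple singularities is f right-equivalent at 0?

The Hessian of f at 0 has rank 0. Corank 2; j^3 = 3*y*(x - 2*y)^2 has shape L^2 M (L != M), so D-series; mu = 5 gives D_5.

D_{5}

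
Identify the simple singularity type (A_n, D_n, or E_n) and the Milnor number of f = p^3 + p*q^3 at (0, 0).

Type E_7, Milnor number mu = 7.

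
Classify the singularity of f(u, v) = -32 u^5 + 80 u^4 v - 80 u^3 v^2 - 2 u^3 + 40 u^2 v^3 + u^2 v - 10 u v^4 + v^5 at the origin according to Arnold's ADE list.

The Hessian of f at 0 has rank 0. Corank 2; j^3 = -u^2*(2*u - v) has shape L^2 M (L != M), so D-series; mu = 6 gives D_6.

D_{6}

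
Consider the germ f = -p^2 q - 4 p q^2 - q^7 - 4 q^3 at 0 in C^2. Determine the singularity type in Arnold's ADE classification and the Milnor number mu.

The Hessian of f at 0 has rank 0. Corank 2; j^3 = -q*(p + 2*q)^2 has shape L^2 M (L != M), so D-series; mu = 8 gives D_8.

Type D_8, Milnor number mu = 8.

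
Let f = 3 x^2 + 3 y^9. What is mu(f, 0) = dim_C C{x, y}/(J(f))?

8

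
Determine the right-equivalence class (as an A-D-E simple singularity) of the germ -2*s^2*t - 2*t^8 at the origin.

D_{9}

The Hessian of f at 0 has rank 0. Corank 2; j^3 = -2*s^2*t has shape L^2 M (L != M), so D-series; mu = 9 gives D_9.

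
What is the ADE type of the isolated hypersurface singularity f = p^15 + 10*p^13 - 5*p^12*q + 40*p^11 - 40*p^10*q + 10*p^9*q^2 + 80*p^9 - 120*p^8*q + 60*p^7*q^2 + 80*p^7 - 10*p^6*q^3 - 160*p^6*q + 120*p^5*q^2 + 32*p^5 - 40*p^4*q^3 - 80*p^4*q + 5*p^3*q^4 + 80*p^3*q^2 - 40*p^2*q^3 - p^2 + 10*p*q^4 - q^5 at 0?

A4

The Hessian of f at 0 has rank 1. Corank 1: A-series; mu = 4 gives A_4.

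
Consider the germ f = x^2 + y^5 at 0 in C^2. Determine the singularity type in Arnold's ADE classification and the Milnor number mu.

The Hessian of f at 0 has rank 1. Corank 1: A-series; mu = 4 gives A_4.

Type A_{4}, Milnor number mu = 4.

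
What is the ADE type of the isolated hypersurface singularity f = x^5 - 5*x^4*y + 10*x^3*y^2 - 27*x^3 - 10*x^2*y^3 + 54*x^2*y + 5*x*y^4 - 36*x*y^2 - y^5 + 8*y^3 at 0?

E_8

The Hessian of f at 0 is [[0, 0], [0, 0]] with rank 0, so corank 2. A Groebner basis of the Jacobian ideal J(f) in C{x,y} is {y^5, x*y^3 - 3*y^4/4, x^2 - 4*x*y/3 + 4*y^2/9}; counting standard monomials gives mu = 8. Corank 2; j^3 = -(3*x - 2*y)^3 is a perfect cube, so E-series; the 5-jet and mu = 8 give E_8.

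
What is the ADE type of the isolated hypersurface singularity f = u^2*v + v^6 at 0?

D7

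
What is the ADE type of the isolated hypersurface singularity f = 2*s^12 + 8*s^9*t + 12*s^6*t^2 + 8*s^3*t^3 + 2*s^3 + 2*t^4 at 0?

E_6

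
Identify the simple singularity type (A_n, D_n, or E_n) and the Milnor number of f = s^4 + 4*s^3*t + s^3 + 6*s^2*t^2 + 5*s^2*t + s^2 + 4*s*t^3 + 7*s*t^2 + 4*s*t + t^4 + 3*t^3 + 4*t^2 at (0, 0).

Type A_{2}, Milnor number mu = 2.

The Hessian of f at 0 has rank 1. Corank 1: A-series; mu = 2 gives A_2.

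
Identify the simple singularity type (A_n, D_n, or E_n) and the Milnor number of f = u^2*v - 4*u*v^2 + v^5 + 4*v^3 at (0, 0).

Type D6, Milnor number mu = 6.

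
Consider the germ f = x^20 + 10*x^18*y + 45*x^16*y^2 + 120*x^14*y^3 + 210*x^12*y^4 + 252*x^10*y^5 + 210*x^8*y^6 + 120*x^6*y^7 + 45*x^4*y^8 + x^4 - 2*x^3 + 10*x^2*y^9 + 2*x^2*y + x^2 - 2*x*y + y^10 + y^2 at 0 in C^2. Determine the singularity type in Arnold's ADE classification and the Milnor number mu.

The Hessian of f at 0 has rank 1. Corank 1: A-series; mu = 9 gives A_9.

Type A_{9}, Milnor number mu = 9.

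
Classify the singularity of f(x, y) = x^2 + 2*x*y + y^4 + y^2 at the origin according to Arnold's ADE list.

A_{3}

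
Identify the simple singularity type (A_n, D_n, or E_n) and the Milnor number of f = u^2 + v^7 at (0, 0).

The Hessian of f at 0 is [[2, 0], [0, 0]] with rank 1, so corank 1. A Groebner basis of the Jacobian ideal J(f) in C{u,v} is {v^6, u}; counting standard monomials gives mu = 6. Corank 1: A-series; mu = 6 gives A_6.

Type A_{6}, Milnor number mu = 6.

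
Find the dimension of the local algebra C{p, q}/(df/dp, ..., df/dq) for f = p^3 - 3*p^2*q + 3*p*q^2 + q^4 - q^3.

6

The Hessian of f at 0 has rank 0. Corank 2; j^3 = (p - q)^3 is a perfect cube, so E-series; the 4-jet and mu = 6 give E_6.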